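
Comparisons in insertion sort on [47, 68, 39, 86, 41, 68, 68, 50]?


Algorithm: insertion sort
Input: [47, 68, 39, 86, 41, 68, 68, 50]
Sorted: [39, 41, 47, 50, 68, 68, 68, 86]

17


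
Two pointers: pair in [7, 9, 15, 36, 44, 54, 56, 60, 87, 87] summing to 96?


lo=0(7)+hi=9(87)=94
lo=1(9)+hi=9(87)=96

Yes: 9+87=96


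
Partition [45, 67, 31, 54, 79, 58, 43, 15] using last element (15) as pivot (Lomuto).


Pivot: 15
Place pivot at 0: [15, 67, 31, 54, 79, 58, 43, 45]

Partitioned: [15, 67, 31, 54, 79, 58, 43, 45]


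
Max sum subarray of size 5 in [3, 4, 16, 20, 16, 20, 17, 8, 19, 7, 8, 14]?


[0:5]: 59
[1:6]: 76
[2:7]: 89
[3:8]: 81
[4:9]: 80
[5:10]: 71
[6:11]: 59
[7:12]: 56

Max: 89 at [2:7]


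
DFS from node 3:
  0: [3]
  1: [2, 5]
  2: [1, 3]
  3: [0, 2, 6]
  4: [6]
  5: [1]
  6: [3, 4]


Visit 3, push [6, 2, 0]
Visit 0, push []
Visit 2, push [1]
Visit 1, push [5]
Visit 5, push []
Visit 6, push [4]
Visit 4, push []

DFS order: [3, 0, 2, 1, 5, 6, 4]


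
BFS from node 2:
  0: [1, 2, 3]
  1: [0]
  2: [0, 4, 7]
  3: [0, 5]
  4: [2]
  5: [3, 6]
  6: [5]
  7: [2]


Visit 2, enqueue [0, 4, 7]
Visit 0, enqueue [1, 3]
Visit 4, enqueue []
Visit 7, enqueue []
Visit 1, enqueue []
Visit 3, enqueue [5]
Visit 5, enqueue [6]
Visit 6, enqueue []

BFS order: [2, 0, 4, 7, 1, 3, 5, 6]


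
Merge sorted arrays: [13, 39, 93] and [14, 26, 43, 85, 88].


Take 13 from A
Take 14 from B
Take 26 from B
Take 39 from A
Take 43 from B
Take 85 from B
Take 88 from B

Merged: [13, 14, 26, 39, 43, 85, 88, 93]


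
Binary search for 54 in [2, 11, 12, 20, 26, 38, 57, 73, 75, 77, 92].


Step 1: lo=0, hi=10, mid=5, val=38
Step 2: lo=6, hi=10, mid=8, val=75
Step 3: lo=6, hi=7, mid=6, val=57

Not found


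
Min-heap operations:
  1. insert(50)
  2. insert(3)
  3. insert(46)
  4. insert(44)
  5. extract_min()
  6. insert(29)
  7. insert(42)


insert(50) -> [50]
insert(3) -> [3, 50]
insert(46) -> [3, 50, 46]
insert(44) -> [3, 44, 46, 50]
extract_min()->3, [44, 50, 46]
insert(29) -> [29, 44, 46, 50]
insert(42) -> [29, 42, 46, 50, 44]

Final heap: [29, 42, 46, 50, 44]


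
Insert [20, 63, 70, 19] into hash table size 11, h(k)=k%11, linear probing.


Insert 20: h=9 -> slot 9
Insert 63: h=8 -> slot 8
Insert 70: h=4 -> slot 4
Insert 19: h=8, 2 probes -> slot 10

Table: [None, None, None, None, 70, None, None, None, 63, 20, 19]


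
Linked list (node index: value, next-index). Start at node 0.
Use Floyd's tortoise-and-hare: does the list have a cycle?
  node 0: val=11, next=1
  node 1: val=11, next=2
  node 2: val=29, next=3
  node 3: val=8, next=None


Floyd's tortoise (slow, +1) and hare (fast, +2):
  init: slow=0, fast=0
  step 1: slow=1, fast=2
  step 2: fast 2->3->None, no cycle

Cycle: no


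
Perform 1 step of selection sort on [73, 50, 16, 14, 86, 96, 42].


Initial: [73, 50, 16, 14, 86, 96, 42]
Step 1: min=14 at 3
  Swap: [14, 50, 16, 73, 86, 96, 42]

After 1 step: [14, 50, 16, 73, 86, 96, 42]


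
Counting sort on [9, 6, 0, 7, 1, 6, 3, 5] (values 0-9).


Input: [9, 6, 0, 7, 1, 6, 3, 5]
Counts: [1, 1, 0, 1, 0, 1, 2, 1, 0, 1]

Sorted: [0, 1, 3, 5, 6, 6, 7, 9]


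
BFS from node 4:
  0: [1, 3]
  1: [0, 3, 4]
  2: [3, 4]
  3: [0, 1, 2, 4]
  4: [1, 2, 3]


Visit 4, enqueue [1, 2, 3]
Visit 1, enqueue [0]
Visit 2, enqueue []
Visit 3, enqueue []
Visit 0, enqueue []

BFS order: [4, 1, 2, 3, 0]


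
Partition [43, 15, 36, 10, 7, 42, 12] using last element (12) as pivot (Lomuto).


Pivot: 12
  10 <= 12: swap -> [10, 15, 36, 43, 7, 42, 12]
  7 <= 12: swap -> [10, 7, 36, 43, 15, 42, 12]
Place pivot at 2: [10, 7, 12, 43, 15, 42, 36]

Partitioned: [10, 7, 12, 43, 15, 42, 36]


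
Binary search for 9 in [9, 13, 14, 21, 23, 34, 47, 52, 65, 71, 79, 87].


Step 1: lo=0, hi=11, mid=5, val=34
Step 2: lo=0, hi=4, mid=2, val=14
Step 3: lo=0, hi=1, mid=0, val=9

Found at index 0


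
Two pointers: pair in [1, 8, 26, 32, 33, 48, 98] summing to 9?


lo=0(1)+hi=6(98)=99
lo=0(1)+hi=5(48)=49
lo=0(1)+hi=4(33)=34
lo=0(1)+hi=3(32)=33
lo=0(1)+hi=2(26)=27
lo=0(1)+hi=1(8)=9

Yes: 1+8=9


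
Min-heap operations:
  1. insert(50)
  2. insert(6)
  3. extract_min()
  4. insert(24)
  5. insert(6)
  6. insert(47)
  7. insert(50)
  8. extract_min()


insert(50) -> [50]
insert(6) -> [6, 50]
extract_min()->6, [50]
insert(24) -> [24, 50]
insert(6) -> [6, 50, 24]
insert(47) -> [6, 47, 24, 50]
insert(50) -> [6, 47, 24, 50, 50]
extract_min()->6, [24, 47, 50, 50]

Final heap: [24, 47, 50, 50]


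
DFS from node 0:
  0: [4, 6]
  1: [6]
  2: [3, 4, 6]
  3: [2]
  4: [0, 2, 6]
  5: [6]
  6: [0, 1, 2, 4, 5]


Visit 0, push [6, 4]
Visit 4, push [6, 2]
Visit 2, push [6, 3]
Visit 3, push []
Visit 6, push [5, 1]
Visit 1, push []
Visit 5, push []

DFS order: [0, 4, 2, 3, 6, 1, 5]


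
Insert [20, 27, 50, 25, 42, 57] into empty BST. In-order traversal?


Insert 20: root
Insert 27: R from 20
Insert 50: R from 20 -> R from 27
Insert 25: R from 20 -> L from 27
Insert 42: R from 20 -> R from 27 -> L from 50
Insert 57: R from 20 -> R from 27 -> R from 50

In-order: [20, 25, 27, 42, 50, 57]


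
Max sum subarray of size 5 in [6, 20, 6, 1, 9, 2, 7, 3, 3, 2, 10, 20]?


[0:5]: 42
[1:6]: 38
[2:7]: 25
[3:8]: 22
[4:9]: 24
[5:10]: 17
[6:11]: 25
[7:12]: 38

Max: 42 at [0:5]


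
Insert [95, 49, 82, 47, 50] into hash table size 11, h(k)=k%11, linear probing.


Insert 95: h=7 -> slot 7
Insert 49: h=5 -> slot 5
Insert 82: h=5, 1 probes -> slot 6
Insert 47: h=3 -> slot 3
Insert 50: h=6, 2 probes -> slot 8

Table: [None, None, None, 47, None, 49, 82, 95, 50, None, None]


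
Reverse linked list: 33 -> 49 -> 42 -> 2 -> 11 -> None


Step 1: curr=33, set curr.next=prev(None) | reversed so far: 33
Step 2: curr=49, set curr.next=prev(33) | reversed so far: 49 -> 33
Step 3: curr=42, set curr.next=prev(49) | reversed so far: 42 -> 49 -> 33
Step 4: curr=2, set curr.next=prev(42) | reversed so far: 2 -> 42 -> 49 -> 33
Step 5: curr=11, set curr.next=prev(2) | reversed so far: 11 -> 2 -> 42 -> 49 -> 33

11 -> 2 -> 42 -> 49 -> 33 -> None


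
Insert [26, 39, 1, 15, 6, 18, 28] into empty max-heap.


Insert 26: [26]
Insert 39: [39, 26]
Insert 1: [39, 26, 1]
Insert 15: [39, 26, 1, 15]
Insert 6: [39, 26, 1, 15, 6]
Insert 18: [39, 26, 18, 15, 6, 1]
Insert 28: [39, 26, 28, 15, 6, 1, 18]

Final heap: [39, 26, 28, 15, 6, 1, 18]


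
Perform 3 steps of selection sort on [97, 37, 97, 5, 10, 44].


Initial: [97, 37, 97, 5, 10, 44]
Step 1: min=5 at 3
  Swap: [5, 37, 97, 97, 10, 44]
Step 2: min=10 at 4
  Swap: [5, 10, 97, 97, 37, 44]
Step 3: min=37 at 4
  Swap: [5, 10, 37, 97, 97, 44]

After 3 steps: [5, 10, 37, 97, 97, 44]


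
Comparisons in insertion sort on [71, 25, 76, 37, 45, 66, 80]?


Algorithm: insertion sort
Input: [71, 25, 76, 37, 45, 66, 80]
Sorted: [25, 37, 45, 66, 71, 76, 80]

12


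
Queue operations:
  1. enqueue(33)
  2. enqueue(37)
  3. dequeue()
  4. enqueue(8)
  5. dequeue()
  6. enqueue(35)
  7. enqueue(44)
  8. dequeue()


enqueue(33) -> [33]
enqueue(37) -> [33, 37]
dequeue()->33, [37]
enqueue(8) -> [37, 8]
dequeue()->37, [8]
enqueue(35) -> [8, 35]
enqueue(44) -> [8, 35, 44]
dequeue()->8, [35, 44]

Final queue: [35, 44]


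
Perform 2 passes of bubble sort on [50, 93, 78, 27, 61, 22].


Initial: [50, 93, 78, 27, 61, 22]
Pass 1: [50, 78, 27, 61, 22, 93] (4 swaps)
Pass 2: [50, 27, 61, 22, 78, 93] (3 swaps)

After 2 passes: [50, 27, 61, 22, 78, 93]


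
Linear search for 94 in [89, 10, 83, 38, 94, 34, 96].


i=0: 89!=94
i=1: 10!=94
i=2: 83!=94
i=3: 38!=94
i=4: 94==94 found!

Found at 4, 5 comps


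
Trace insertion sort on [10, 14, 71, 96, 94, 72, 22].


Initial: [10, 14, 71, 96, 94, 72, 22]
Insert 14: [10, 14, 71, 96, 94, 72, 22]
Insert 71: [10, 14, 71, 96, 94, 72, 22]
Insert 96: [10, 14, 71, 96, 94, 72, 22]
Insert 94: [10, 14, 71, 94, 96, 72, 22]
Insert 72: [10, 14, 71, 72, 94, 96, 22]
Insert 22: [10, 14, 22, 71, 72, 94, 96]

Sorted: [10, 14, 22, 71, 72, 94, 96]


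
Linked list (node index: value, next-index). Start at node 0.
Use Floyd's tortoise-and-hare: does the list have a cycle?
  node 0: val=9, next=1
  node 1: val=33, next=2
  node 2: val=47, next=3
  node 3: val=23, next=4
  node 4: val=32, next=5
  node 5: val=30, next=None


Floyd's tortoise (slow, +1) and hare (fast, +2):
  init: slow=0, fast=0
  step 1: slow=1, fast=2
  step 2: slow=2, fast=4
  step 3: fast 4->5->None, no cycle

Cycle: no


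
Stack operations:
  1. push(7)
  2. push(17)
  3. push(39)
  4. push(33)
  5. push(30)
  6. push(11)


push(7) -> [7]
push(17) -> [7, 17]
push(39) -> [7, 17, 39]
push(33) -> [7, 17, 39, 33]
push(30) -> [7, 17, 39, 33, 30]
push(11) -> [7, 17, 39, 33, 30, 11]

Final stack: [7, 17, 39, 33, 30, 11]


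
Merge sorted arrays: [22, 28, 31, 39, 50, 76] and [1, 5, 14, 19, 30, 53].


Take 1 from B
Take 5 from B
Take 14 from B
Take 19 from B
Take 22 from A
Take 28 from A
Take 30 from B
Take 31 from A
Take 39 from A
Take 50 from A
Take 53 from B

Merged: [1, 5, 14, 19, 22, 28, 30, 31, 39, 50, 53, 76]


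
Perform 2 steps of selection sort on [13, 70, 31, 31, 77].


Initial: [13, 70, 31, 31, 77]
Step 1: min=13 at 0
  Swap: [13, 70, 31, 31, 77]
Step 2: min=31 at 2
  Swap: [13, 31, 70, 31, 77]

After 2 steps: [13, 31, 70, 31, 77]


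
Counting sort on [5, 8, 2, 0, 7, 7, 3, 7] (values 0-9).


Input: [5, 8, 2, 0, 7, 7, 3, 7]
Counts: [1, 0, 1, 1, 0, 1, 0, 3, 1, 0]

Sorted: [0, 2, 3, 5, 7, 7, 7, 8]


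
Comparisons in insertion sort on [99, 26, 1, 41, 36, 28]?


Algorithm: insertion sort
Input: [99, 26, 1, 41, 36, 28]
Sorted: [1, 26, 28, 36, 41, 99]

12


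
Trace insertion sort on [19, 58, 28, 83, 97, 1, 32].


Initial: [19, 58, 28, 83, 97, 1, 32]
Insert 58: [19, 58, 28, 83, 97, 1, 32]
Insert 28: [19, 28, 58, 83, 97, 1, 32]
Insert 83: [19, 28, 58, 83, 97, 1, 32]
Insert 97: [19, 28, 58, 83, 97, 1, 32]
Insert 1: [1, 19, 28, 58, 83, 97, 32]
Insert 32: [1, 19, 28, 32, 58, 83, 97]

Sorted: [1, 19, 28, 32, 58, 83, 97]


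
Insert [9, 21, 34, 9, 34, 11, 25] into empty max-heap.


Insert 9: [9]
Insert 21: [21, 9]
Insert 34: [34, 9, 21]
Insert 9: [34, 9, 21, 9]
Insert 34: [34, 34, 21, 9, 9]
Insert 11: [34, 34, 21, 9, 9, 11]
Insert 25: [34, 34, 25, 9, 9, 11, 21]

Final heap: [34, 34, 25, 9, 9, 11, 21]


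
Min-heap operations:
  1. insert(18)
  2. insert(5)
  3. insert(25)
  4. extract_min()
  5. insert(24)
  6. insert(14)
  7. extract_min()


insert(18) -> [18]
insert(5) -> [5, 18]
insert(25) -> [5, 18, 25]
extract_min()->5, [18, 25]
insert(24) -> [18, 25, 24]
insert(14) -> [14, 18, 24, 25]
extract_min()->14, [18, 25, 24]

Final heap: [18, 25, 24]


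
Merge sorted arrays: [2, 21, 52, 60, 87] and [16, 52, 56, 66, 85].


Take 2 from A
Take 16 from B
Take 21 from A
Take 52 from A
Take 52 from B
Take 56 from B
Take 60 from A
Take 66 from B
Take 85 from B

Merged: [2, 16, 21, 52, 52, 56, 60, 66, 85, 87]


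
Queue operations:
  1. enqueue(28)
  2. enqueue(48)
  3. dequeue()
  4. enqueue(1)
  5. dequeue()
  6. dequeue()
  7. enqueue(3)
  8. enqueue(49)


enqueue(28) -> [28]
enqueue(48) -> [28, 48]
dequeue()->28, [48]
enqueue(1) -> [48, 1]
dequeue()->48, [1]
dequeue()->1, []
enqueue(3) -> [3]
enqueue(49) -> [3, 49]

Final queue: [3, 49]


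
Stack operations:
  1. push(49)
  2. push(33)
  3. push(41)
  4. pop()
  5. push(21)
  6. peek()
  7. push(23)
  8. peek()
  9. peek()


push(49) -> [49]
push(33) -> [49, 33]
push(41) -> [49, 33, 41]
pop()->41, [49, 33]
push(21) -> [49, 33, 21]
peek()->21
push(23) -> [49, 33, 21, 23]
peek()->23
peek()->23

Final stack: [49, 33, 21, 23]


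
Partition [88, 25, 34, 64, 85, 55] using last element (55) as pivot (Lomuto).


Pivot: 55
  25 <= 55: swap -> [25, 88, 34, 64, 85, 55]
  34 <= 55: swap -> [25, 34, 88, 64, 85, 55]
Place pivot at 2: [25, 34, 55, 64, 85, 88]

Partitioned: [25, 34, 55, 64, 85, 88]


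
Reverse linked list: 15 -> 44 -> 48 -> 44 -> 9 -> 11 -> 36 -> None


Step 1: curr=15, set curr.next=prev(None) | reversed so far: 15
Step 2: curr=44, set curr.next=prev(15) | reversed so far: 44 -> 15
Step 3: curr=48, set curr.next=prev(44) | reversed so far: 48 -> 44 -> 15
Step 4: curr=44, set curr.next=prev(48) | reversed so far: 44 -> 48 -> 44 -> 15
Step 5: curr=9, set curr.next=prev(44) | reversed so far: 9 -> 44 -> 48 -> 44 -> 15
Step 6: curr=11, set curr.next=prev(9) | reversed so far: 11 -> 9 -> 44 -> 48 -> 44 -> 15
Step 7: curr=36, set curr.next=prev(11) | reversed so far: 36 -> 11 -> 9 -> 44 -> 48 -> 44 -> 15

36 -> 11 -> 9 -> 44 -> 48 -> 44 -> 15 -> None


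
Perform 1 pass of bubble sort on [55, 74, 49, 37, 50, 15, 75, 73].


Initial: [55, 74, 49, 37, 50, 15, 75, 73]
Pass 1: [55, 49, 37, 50, 15, 74, 73, 75] (5 swaps)

After 1 pass: [55, 49, 37, 50, 15, 74, 73, 75]


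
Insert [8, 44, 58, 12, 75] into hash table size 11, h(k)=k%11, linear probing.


Insert 8: h=8 -> slot 8
Insert 44: h=0 -> slot 0
Insert 58: h=3 -> slot 3
Insert 12: h=1 -> slot 1
Insert 75: h=9 -> slot 9

Table: [44, 12, None, 58, None, None, None, None, 8, 75, None]


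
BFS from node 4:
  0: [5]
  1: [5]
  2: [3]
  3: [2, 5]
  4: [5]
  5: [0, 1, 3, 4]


Visit 4, enqueue [5]
Visit 5, enqueue [0, 1, 3]
Visit 0, enqueue []
Visit 1, enqueue []
Visit 3, enqueue [2]
Visit 2, enqueue []

BFS order: [4, 5, 0, 1, 3, 2]


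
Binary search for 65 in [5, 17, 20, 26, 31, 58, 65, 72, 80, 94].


Step 1: lo=0, hi=9, mid=4, val=31
Step 2: lo=5, hi=9, mid=7, val=72
Step 3: lo=5, hi=6, mid=5, val=58
Step 4: lo=6, hi=6, mid=6, val=65

Found at index 6


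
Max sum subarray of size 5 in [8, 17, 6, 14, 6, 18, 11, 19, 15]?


[0:5]: 51
[1:6]: 61
[2:7]: 55
[3:8]: 68
[4:9]: 69

Max: 69 at [4:9]


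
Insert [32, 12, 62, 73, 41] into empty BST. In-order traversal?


Insert 32: root
Insert 12: L from 32
Insert 62: R from 32
Insert 73: R from 32 -> R from 62
Insert 41: R from 32 -> L from 62

In-order: [12, 32, 41, 62, 73]


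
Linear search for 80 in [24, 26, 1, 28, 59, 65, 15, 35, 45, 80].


i=0: 24!=80
i=1: 26!=80
i=2: 1!=80
i=3: 28!=80
i=4: 59!=80
i=5: 65!=80
i=6: 15!=80
i=7: 35!=80
i=8: 45!=80
i=9: 80==80 found!

Found at 9, 10 comps


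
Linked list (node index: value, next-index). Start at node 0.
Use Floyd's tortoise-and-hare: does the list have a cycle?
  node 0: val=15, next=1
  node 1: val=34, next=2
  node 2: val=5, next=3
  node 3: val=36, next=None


Floyd's tortoise (slow, +1) and hare (fast, +2):
  init: slow=0, fast=0
  step 1: slow=1, fast=2
  step 2: fast 2->3->None, no cycle

Cycle: no


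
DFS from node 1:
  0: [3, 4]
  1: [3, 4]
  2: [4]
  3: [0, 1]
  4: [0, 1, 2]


Visit 1, push [4, 3]
Visit 3, push [0]
Visit 0, push [4]
Visit 4, push [2]
Visit 2, push []

DFS order: [1, 3, 0, 4, 2]


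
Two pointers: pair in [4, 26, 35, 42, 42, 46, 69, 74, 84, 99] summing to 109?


lo=0(4)+hi=9(99)=103
lo=1(26)+hi=9(99)=125
lo=1(26)+hi=8(84)=110
lo=1(26)+hi=7(74)=100
lo=2(35)+hi=7(74)=109

Yes: 35+74=109


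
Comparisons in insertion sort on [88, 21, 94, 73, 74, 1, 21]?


Algorithm: insertion sort
Input: [88, 21, 94, 73, 74, 1, 21]
Sorted: [1, 21, 21, 73, 74, 88, 94]

18


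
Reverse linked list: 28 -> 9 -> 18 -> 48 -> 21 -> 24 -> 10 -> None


Step 1: curr=28, set curr.next=prev(None) | reversed so far: 28
Step 2: curr=9, set curr.next=prev(28) | reversed so far: 9 -> 28
Step 3: curr=18, set curr.next=prev(9) | reversed so far: 18 -> 9 -> 28
Step 4: curr=48, set curr.next=prev(18) | reversed so far: 48 -> 18 -> 9 -> 28
Step 5: curr=21, set curr.next=prev(48) | reversed so far: 21 -> 48 -> 18 -> 9 -> 28
Step 6: curr=24, set curr.next=prev(21) | reversed so far: 24 -> 21 -> 48 -> 18 -> 9 -> 28
Step 7: curr=10, set curr.next=prev(24) | reversed so far: 10 -> 24 -> 21 -> 48 -> 18 -> 9 -> 28

10 -> 24 -> 21 -> 48 -> 18 -> 9 -> 28 -> None


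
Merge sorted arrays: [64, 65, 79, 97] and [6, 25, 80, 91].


Take 6 from B
Take 25 from B
Take 64 from A
Take 65 from A
Take 79 from A
Take 80 from B
Take 91 from B

Merged: [6, 25, 64, 65, 79, 80, 91, 97]


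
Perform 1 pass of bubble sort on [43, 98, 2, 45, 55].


Initial: [43, 98, 2, 45, 55]
Pass 1: [43, 2, 45, 55, 98] (3 swaps)

After 1 pass: [43, 2, 45, 55, 98]


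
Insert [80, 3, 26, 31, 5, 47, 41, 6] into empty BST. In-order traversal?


Insert 80: root
Insert 3: L from 80
Insert 26: L from 80 -> R from 3
Insert 31: L from 80 -> R from 3 -> R from 26
Insert 5: L from 80 -> R from 3 -> L from 26
Insert 47: L from 80 -> R from 3 -> R from 26 -> R from 31
Insert 41: L from 80 -> R from 3 -> R from 26 -> R from 31 -> L from 47
Insert 6: L from 80 -> R from 3 -> L from 26 -> R from 5

In-order: [3, 5, 6, 26, 31, 41, 47, 80]


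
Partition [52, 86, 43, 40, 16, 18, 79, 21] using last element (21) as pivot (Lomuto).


Pivot: 21
  16 <= 21: swap -> [16, 86, 43, 40, 52, 18, 79, 21]
  18 <= 21: swap -> [16, 18, 43, 40, 52, 86, 79, 21]
Place pivot at 2: [16, 18, 21, 40, 52, 86, 79, 43]

Partitioned: [16, 18, 21, 40, 52, 86, 79, 43]


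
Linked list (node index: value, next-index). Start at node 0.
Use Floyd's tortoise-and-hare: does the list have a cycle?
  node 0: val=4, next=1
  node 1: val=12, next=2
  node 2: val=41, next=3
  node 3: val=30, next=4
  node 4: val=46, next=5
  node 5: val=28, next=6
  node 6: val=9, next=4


Floyd's tortoise (slow, +1) and hare (fast, +2):
  init: slow=0, fast=0
  step 1: slow=1, fast=2
  step 2: slow=2, fast=4
  step 3: slow=3, fast=6
  step 4: slow=4, fast=5
  step 5: slow=5, fast=4
  step 6: slow=6, fast=6
  slow == fast at node 6: cycle detected

Cycle: yes


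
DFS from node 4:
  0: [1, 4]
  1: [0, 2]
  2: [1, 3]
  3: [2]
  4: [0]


Visit 4, push [0]
Visit 0, push [1]
Visit 1, push [2]
Visit 2, push [3]
Visit 3, push []

DFS order: [4, 0, 1, 2, 3]


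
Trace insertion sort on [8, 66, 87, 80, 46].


Initial: [8, 66, 87, 80, 46]
Insert 66: [8, 66, 87, 80, 46]
Insert 87: [8, 66, 87, 80, 46]
Insert 80: [8, 66, 80, 87, 46]
Insert 46: [8, 46, 66, 80, 87]

Sorted: [8, 46, 66, 80, 87]


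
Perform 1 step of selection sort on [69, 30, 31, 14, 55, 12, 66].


Initial: [69, 30, 31, 14, 55, 12, 66]
Step 1: min=12 at 5
  Swap: [12, 30, 31, 14, 55, 69, 66]

After 1 step: [12, 30, 31, 14, 55, 69, 66]


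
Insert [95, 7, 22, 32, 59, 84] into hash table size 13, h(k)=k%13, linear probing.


Insert 95: h=4 -> slot 4
Insert 7: h=7 -> slot 7
Insert 22: h=9 -> slot 9
Insert 32: h=6 -> slot 6
Insert 59: h=7, 1 probes -> slot 8
Insert 84: h=6, 4 probes -> slot 10

Table: [None, None, None, None, 95, None, 32, 7, 59, 22, 84, None, None]


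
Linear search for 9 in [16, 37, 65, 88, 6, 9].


i=0: 16!=9
i=1: 37!=9
i=2: 65!=9
i=3: 88!=9
i=4: 6!=9
i=5: 9==9 found!

Found at 5, 6 comps


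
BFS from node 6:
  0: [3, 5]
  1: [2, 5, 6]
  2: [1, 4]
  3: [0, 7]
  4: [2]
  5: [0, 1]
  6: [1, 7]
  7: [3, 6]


Visit 6, enqueue [1, 7]
Visit 1, enqueue [2, 5]
Visit 7, enqueue [3]
Visit 2, enqueue [4]
Visit 5, enqueue [0]
Visit 3, enqueue []
Visit 4, enqueue []
Visit 0, enqueue []

BFS order: [6, 1, 7, 2, 5, 3, 4, 0]


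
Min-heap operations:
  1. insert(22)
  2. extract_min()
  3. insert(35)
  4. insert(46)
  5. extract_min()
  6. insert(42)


insert(22) -> [22]
extract_min()->22, []
insert(35) -> [35]
insert(46) -> [35, 46]
extract_min()->35, [46]
insert(42) -> [42, 46]

Final heap: [42, 46]


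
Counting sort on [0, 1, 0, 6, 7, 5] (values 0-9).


Input: [0, 1, 0, 6, 7, 5]
Counts: [2, 1, 0, 0, 0, 1, 1, 1, 0, 0]

Sorted: [0, 0, 1, 5, 6, 7]


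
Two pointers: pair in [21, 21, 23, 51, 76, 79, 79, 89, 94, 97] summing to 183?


lo=0(21)+hi=9(97)=118
lo=1(21)+hi=9(97)=118
lo=2(23)+hi=9(97)=120
lo=3(51)+hi=9(97)=148
lo=4(76)+hi=9(97)=173
lo=5(79)+hi=9(97)=176
lo=6(79)+hi=9(97)=176
lo=7(89)+hi=9(97)=186
lo=7(89)+hi=8(94)=183

Yes: 89+94=183


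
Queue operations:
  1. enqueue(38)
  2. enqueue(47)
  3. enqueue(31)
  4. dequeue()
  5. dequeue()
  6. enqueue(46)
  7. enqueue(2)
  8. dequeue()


enqueue(38) -> [38]
enqueue(47) -> [38, 47]
enqueue(31) -> [38, 47, 31]
dequeue()->38, [47, 31]
dequeue()->47, [31]
enqueue(46) -> [31, 46]
enqueue(2) -> [31, 46, 2]
dequeue()->31, [46, 2]

Final queue: [46, 2]


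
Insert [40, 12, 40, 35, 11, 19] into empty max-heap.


Insert 40: [40]
Insert 12: [40, 12]
Insert 40: [40, 12, 40]
Insert 35: [40, 35, 40, 12]
Insert 11: [40, 35, 40, 12, 11]
Insert 19: [40, 35, 40, 12, 11, 19]

Final heap: [40, 35, 40, 12, 11, 19]


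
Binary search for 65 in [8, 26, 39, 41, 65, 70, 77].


Step 1: lo=0, hi=6, mid=3, val=41
Step 2: lo=4, hi=6, mid=5, val=70
Step 3: lo=4, hi=4, mid=4, val=65

Found at index 4


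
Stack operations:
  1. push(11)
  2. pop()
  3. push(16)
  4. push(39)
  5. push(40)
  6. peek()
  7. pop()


push(11) -> [11]
pop()->11, []
push(16) -> [16]
push(39) -> [16, 39]
push(40) -> [16, 39, 40]
peek()->40
pop()->40, [16, 39]

Final stack: [16, 39]


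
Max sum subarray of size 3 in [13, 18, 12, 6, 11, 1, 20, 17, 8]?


[0:3]: 43
[1:4]: 36
[2:5]: 29
[3:6]: 18
[4:7]: 32
[5:8]: 38
[6:9]: 45

Max: 45 at [6:9]


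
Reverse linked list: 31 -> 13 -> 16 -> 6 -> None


Step 1: curr=31, set curr.next=prev(None) | reversed so far: 31
Step 2: curr=13, set curr.next=prev(31) | reversed so far: 13 -> 31
Step 3: curr=16, set curr.next=prev(13) | reversed so far: 16 -> 13 -> 31
Step 4: curr=6, set curr.next=prev(16) | reversed so far: 6 -> 16 -> 13 -> 31

6 -> 16 -> 13 -> 31 -> None


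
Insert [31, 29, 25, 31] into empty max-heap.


Insert 31: [31]
Insert 29: [31, 29]
Insert 25: [31, 29, 25]
Insert 31: [31, 31, 25, 29]

Final heap: [31, 31, 25, 29]


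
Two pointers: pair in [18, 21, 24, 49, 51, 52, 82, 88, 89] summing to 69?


lo=0(18)+hi=8(89)=107
lo=0(18)+hi=7(88)=106
lo=0(18)+hi=6(82)=100
lo=0(18)+hi=5(52)=70
lo=0(18)+hi=4(51)=69

Yes: 18+51=69


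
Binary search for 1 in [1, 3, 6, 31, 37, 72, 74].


Step 1: lo=0, hi=6, mid=3, val=31
Step 2: lo=0, hi=2, mid=1, val=3
Step 3: lo=0, hi=0, mid=0, val=1

Found at index 0


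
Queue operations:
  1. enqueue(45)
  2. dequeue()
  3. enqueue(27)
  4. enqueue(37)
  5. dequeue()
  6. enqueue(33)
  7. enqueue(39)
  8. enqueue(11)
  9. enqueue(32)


enqueue(45) -> [45]
dequeue()->45, []
enqueue(27) -> [27]
enqueue(37) -> [27, 37]
dequeue()->27, [37]
enqueue(33) -> [37, 33]
enqueue(39) -> [37, 33, 39]
enqueue(11) -> [37, 33, 39, 11]
enqueue(32) -> [37, 33, 39, 11, 32]

Final queue: [37, 33, 39, 11, 32]


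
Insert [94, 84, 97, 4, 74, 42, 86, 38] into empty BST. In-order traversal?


Insert 94: root
Insert 84: L from 94
Insert 97: R from 94
Insert 4: L from 94 -> L from 84
Insert 74: L from 94 -> L from 84 -> R from 4
Insert 42: L from 94 -> L from 84 -> R from 4 -> L from 74
Insert 86: L from 94 -> R from 84
Insert 38: L from 94 -> L from 84 -> R from 4 -> L from 74 -> L from 42

In-order: [4, 38, 42, 74, 84, 86, 94, 97]


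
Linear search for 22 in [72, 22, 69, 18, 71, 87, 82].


i=0: 72!=22
i=1: 22==22 found!

Found at 1, 2 comps


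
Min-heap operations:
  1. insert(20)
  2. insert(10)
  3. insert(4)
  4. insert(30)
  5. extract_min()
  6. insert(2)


insert(20) -> [20]
insert(10) -> [10, 20]
insert(4) -> [4, 20, 10]
insert(30) -> [4, 20, 10, 30]
extract_min()->4, [10, 20, 30]
insert(2) -> [2, 10, 30, 20]

Final heap: [2, 10, 30, 20]


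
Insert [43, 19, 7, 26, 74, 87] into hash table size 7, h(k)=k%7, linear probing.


Insert 43: h=1 -> slot 1
Insert 19: h=5 -> slot 5
Insert 7: h=0 -> slot 0
Insert 26: h=5, 1 probes -> slot 6
Insert 74: h=4 -> slot 4
Insert 87: h=3 -> slot 3

Table: [7, 43, None, 87, 74, 19, 26]


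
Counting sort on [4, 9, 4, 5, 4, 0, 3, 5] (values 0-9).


Input: [4, 9, 4, 5, 4, 0, 3, 5]
Counts: [1, 0, 0, 1, 3, 2, 0, 0, 0, 1]

Sorted: [0, 3, 4, 4, 4, 5, 5, 9]


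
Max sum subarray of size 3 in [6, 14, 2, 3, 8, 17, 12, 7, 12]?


[0:3]: 22
[1:4]: 19
[2:5]: 13
[3:6]: 28
[4:7]: 37
[5:8]: 36
[6:9]: 31

Max: 37 at [4:7]


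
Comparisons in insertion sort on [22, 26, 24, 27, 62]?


Algorithm: insertion sort
Input: [22, 26, 24, 27, 62]
Sorted: [22, 24, 26, 27, 62]

5


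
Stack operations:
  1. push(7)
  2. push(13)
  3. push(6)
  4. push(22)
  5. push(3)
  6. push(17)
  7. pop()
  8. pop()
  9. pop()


push(7) -> [7]
push(13) -> [7, 13]
push(6) -> [7, 13, 6]
push(22) -> [7, 13, 6, 22]
push(3) -> [7, 13, 6, 22, 3]
push(17) -> [7, 13, 6, 22, 3, 17]
pop()->17, [7, 13, 6, 22, 3]
pop()->3, [7, 13, 6, 22]
pop()->22, [7, 13, 6]

Final stack: [7, 13, 6]


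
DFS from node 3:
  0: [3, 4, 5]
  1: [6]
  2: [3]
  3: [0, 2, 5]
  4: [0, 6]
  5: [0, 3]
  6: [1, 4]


Visit 3, push [5, 2, 0]
Visit 0, push [5, 4]
Visit 4, push [6]
Visit 6, push [1]
Visit 1, push []
Visit 5, push []
Visit 2, push []

DFS order: [3, 0, 4, 6, 1, 5, 2]


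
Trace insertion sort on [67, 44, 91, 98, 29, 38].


Initial: [67, 44, 91, 98, 29, 38]
Insert 44: [44, 67, 91, 98, 29, 38]
Insert 91: [44, 67, 91, 98, 29, 38]
Insert 98: [44, 67, 91, 98, 29, 38]
Insert 29: [29, 44, 67, 91, 98, 38]
Insert 38: [29, 38, 44, 67, 91, 98]

Sorted: [29, 38, 44, 67, 91, 98]


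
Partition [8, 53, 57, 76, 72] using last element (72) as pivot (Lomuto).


Pivot: 72
  8 <= 72: advance i (no swap)
  53 <= 72: advance i (no swap)
  57 <= 72: advance i (no swap)
Place pivot at 3: [8, 53, 57, 72, 76]

Partitioned: [8, 53, 57, 72, 76]


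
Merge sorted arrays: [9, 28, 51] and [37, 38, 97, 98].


Take 9 from A
Take 28 from A
Take 37 from B
Take 38 from B
Take 51 from A

Merged: [9, 28, 37, 38, 51, 97, 98]


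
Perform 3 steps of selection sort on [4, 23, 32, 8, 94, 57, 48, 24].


Initial: [4, 23, 32, 8, 94, 57, 48, 24]
Step 1: min=4 at 0
  Swap: [4, 23, 32, 8, 94, 57, 48, 24]
Step 2: min=8 at 3
  Swap: [4, 8, 32, 23, 94, 57, 48, 24]
Step 3: min=23 at 3
  Swap: [4, 8, 23, 32, 94, 57, 48, 24]

After 3 steps: [4, 8, 23, 32, 94, 57, 48, 24]


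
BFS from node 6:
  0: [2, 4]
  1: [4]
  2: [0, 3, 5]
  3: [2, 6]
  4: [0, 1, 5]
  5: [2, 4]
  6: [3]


Visit 6, enqueue [3]
Visit 3, enqueue [2]
Visit 2, enqueue [0, 5]
Visit 0, enqueue [4]
Visit 5, enqueue []
Visit 4, enqueue [1]
Visit 1, enqueue []

BFS order: [6, 3, 2, 0, 5, 4, 1]


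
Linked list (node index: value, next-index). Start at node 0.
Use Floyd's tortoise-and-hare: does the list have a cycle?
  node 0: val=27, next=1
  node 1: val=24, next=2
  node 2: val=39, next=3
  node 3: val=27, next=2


Floyd's tortoise (slow, +1) and hare (fast, +2):
  init: slow=0, fast=0
  step 1: slow=1, fast=2
  step 2: slow=2, fast=2
  slow == fast at node 2: cycle detected

Cycle: yes


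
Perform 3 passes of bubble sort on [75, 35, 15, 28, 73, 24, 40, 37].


Initial: [75, 35, 15, 28, 73, 24, 40, 37]
Pass 1: [35, 15, 28, 73, 24, 40, 37, 75] (7 swaps)
Pass 2: [15, 28, 35, 24, 40, 37, 73, 75] (5 swaps)
Pass 3: [15, 28, 24, 35, 37, 40, 73, 75] (2 swaps)

After 3 passes: [15, 28, 24, 35, 37, 40, 73, 75]


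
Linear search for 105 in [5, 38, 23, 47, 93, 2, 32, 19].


i=0: 5!=105
i=1: 38!=105
i=2: 23!=105
i=3: 47!=105
i=4: 93!=105
i=5: 2!=105
i=6: 32!=105
i=7: 19!=105

Not found, 8 comps


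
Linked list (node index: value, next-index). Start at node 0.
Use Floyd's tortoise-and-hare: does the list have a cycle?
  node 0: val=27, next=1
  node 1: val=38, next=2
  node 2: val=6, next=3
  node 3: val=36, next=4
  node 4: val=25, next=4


Floyd's tortoise (slow, +1) and hare (fast, +2):
  init: slow=0, fast=0
  step 1: slow=1, fast=2
  step 2: slow=2, fast=4
  step 3: slow=3, fast=4
  step 4: slow=4, fast=4
  slow == fast at node 4: cycle detected

Cycle: yes


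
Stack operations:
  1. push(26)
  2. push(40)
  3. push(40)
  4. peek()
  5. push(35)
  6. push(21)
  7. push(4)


push(26) -> [26]
push(40) -> [26, 40]
push(40) -> [26, 40, 40]
peek()->40
push(35) -> [26, 40, 40, 35]
push(21) -> [26, 40, 40, 35, 21]
push(4) -> [26, 40, 40, 35, 21, 4]

Final stack: [26, 40, 40, 35, 21, 4]


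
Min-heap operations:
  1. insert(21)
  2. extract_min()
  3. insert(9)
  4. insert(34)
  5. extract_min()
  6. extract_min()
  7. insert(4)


insert(21) -> [21]
extract_min()->21, []
insert(9) -> [9]
insert(34) -> [9, 34]
extract_min()->9, [34]
extract_min()->34, []
insert(4) -> [4]

Final heap: [4]


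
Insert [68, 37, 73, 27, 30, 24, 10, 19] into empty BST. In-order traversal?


Insert 68: root
Insert 37: L from 68
Insert 73: R from 68
Insert 27: L from 68 -> L from 37
Insert 30: L from 68 -> L from 37 -> R from 27
Insert 24: L from 68 -> L from 37 -> L from 27
Insert 10: L from 68 -> L from 37 -> L from 27 -> L from 24
Insert 19: L from 68 -> L from 37 -> L from 27 -> L from 24 -> R from 10

In-order: [10, 19, 24, 27, 30, 37, 68, 73]


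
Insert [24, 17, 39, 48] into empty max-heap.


Insert 24: [24]
Insert 17: [24, 17]
Insert 39: [39, 17, 24]
Insert 48: [48, 39, 24, 17]

Final heap: [48, 39, 24, 17]


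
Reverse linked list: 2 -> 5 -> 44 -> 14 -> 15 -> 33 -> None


Step 1: curr=2, set curr.next=prev(None) | reversed so far: 2
Step 2: curr=5, set curr.next=prev(2) | reversed so far: 5 -> 2
Step 3: curr=44, set curr.next=prev(5) | reversed so far: 44 -> 5 -> 2
Step 4: curr=14, set curr.next=prev(44) | reversed so far: 14 -> 44 -> 5 -> 2
Step 5: curr=15, set curr.next=prev(14) | reversed so far: 15 -> 14 -> 44 -> 5 -> 2
Step 6: curr=33, set curr.next=prev(15) | reversed so far: 33 -> 15 -> 14 -> 44 -> 5 -> 2

33 -> 15 -> 14 -> 44 -> 5 -> 2 -> None


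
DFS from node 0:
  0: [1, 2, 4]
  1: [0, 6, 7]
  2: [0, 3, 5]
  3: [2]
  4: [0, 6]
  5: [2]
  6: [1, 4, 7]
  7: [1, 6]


Visit 0, push [4, 2, 1]
Visit 1, push [7, 6]
Visit 6, push [7, 4]
Visit 4, push []
Visit 7, push []
Visit 2, push [5, 3]
Visit 3, push []
Visit 5, push []

DFS order: [0, 1, 6, 4, 7, 2, 3, 5]


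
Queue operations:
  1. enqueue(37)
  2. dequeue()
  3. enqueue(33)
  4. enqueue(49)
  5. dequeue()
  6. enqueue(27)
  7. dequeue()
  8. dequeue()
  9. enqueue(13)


enqueue(37) -> [37]
dequeue()->37, []
enqueue(33) -> [33]
enqueue(49) -> [33, 49]
dequeue()->33, [49]
enqueue(27) -> [49, 27]
dequeue()->49, [27]
dequeue()->27, []
enqueue(13) -> [13]

Final queue: [13]


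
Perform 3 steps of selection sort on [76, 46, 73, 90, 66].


Initial: [76, 46, 73, 90, 66]
Step 1: min=46 at 1
  Swap: [46, 76, 73, 90, 66]
Step 2: min=66 at 4
  Swap: [46, 66, 73, 90, 76]
Step 3: min=73 at 2
  Swap: [46, 66, 73, 90, 76]

After 3 steps: [46, 66, 73, 90, 76]


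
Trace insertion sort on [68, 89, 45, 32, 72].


Initial: [68, 89, 45, 32, 72]
Insert 89: [68, 89, 45, 32, 72]
Insert 45: [45, 68, 89, 32, 72]
Insert 32: [32, 45, 68, 89, 72]
Insert 72: [32, 45, 68, 72, 89]

Sorted: [32, 45, 68, 72, 89]


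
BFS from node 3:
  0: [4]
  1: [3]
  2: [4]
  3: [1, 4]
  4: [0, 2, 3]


Visit 3, enqueue [1, 4]
Visit 1, enqueue []
Visit 4, enqueue [0, 2]
Visit 0, enqueue []
Visit 2, enqueue []

BFS order: [3, 1, 4, 0, 2]


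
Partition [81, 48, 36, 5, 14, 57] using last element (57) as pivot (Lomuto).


Pivot: 57
  48 <= 57: swap -> [48, 81, 36, 5, 14, 57]
  36 <= 57: swap -> [48, 36, 81, 5, 14, 57]
  5 <= 57: swap -> [48, 36, 5, 81, 14, 57]
  14 <= 57: swap -> [48, 36, 5, 14, 81, 57]
Place pivot at 4: [48, 36, 5, 14, 57, 81]

Partitioned: [48, 36, 5, 14, 57, 81]


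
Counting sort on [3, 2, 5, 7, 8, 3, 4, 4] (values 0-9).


Input: [3, 2, 5, 7, 8, 3, 4, 4]
Counts: [0, 0, 1, 2, 2, 1, 0, 1, 1, 0]

Sorted: [2, 3, 3, 4, 4, 5, 7, 8]


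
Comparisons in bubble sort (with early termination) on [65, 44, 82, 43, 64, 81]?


Algorithm: bubble sort (with early termination)
Input: [65, 44, 82, 43, 64, 81]
Sorted: [43, 44, 64, 65, 81, 82]

14


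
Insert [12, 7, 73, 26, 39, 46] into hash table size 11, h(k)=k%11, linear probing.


Insert 12: h=1 -> slot 1
Insert 7: h=7 -> slot 7
Insert 73: h=7, 1 probes -> slot 8
Insert 26: h=4 -> slot 4
Insert 39: h=6 -> slot 6
Insert 46: h=2 -> slot 2

Table: [None, 12, 46, None, 26, None, 39, 7, 73, None, None]


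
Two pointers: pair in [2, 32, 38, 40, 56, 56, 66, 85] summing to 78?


lo=0(2)+hi=7(85)=87
lo=0(2)+hi=6(66)=68
lo=1(32)+hi=6(66)=98
lo=1(32)+hi=5(56)=88
lo=1(32)+hi=4(56)=88
lo=1(32)+hi=3(40)=72
lo=2(38)+hi=3(40)=78

Yes: 38+40=78


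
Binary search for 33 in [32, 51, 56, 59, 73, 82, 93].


Step 1: lo=0, hi=6, mid=3, val=59
Step 2: lo=0, hi=2, mid=1, val=51
Step 3: lo=0, hi=0, mid=0, val=32

Not found


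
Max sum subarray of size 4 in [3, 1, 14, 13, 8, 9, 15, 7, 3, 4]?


[0:4]: 31
[1:5]: 36
[2:6]: 44
[3:7]: 45
[4:8]: 39
[5:9]: 34
[6:10]: 29

Max: 45 at [3:7]


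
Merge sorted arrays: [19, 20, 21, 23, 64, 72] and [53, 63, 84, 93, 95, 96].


Take 19 from A
Take 20 from A
Take 21 from A
Take 23 from A
Take 53 from B
Take 63 from B
Take 64 from A
Take 72 from A

Merged: [19, 20, 21, 23, 53, 63, 64, 72, 84, 93, 95, 96]


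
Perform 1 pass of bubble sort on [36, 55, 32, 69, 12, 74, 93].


Initial: [36, 55, 32, 69, 12, 74, 93]
Pass 1: [36, 32, 55, 12, 69, 74, 93] (2 swaps)

After 1 pass: [36, 32, 55, 12, 69, 74, 93]


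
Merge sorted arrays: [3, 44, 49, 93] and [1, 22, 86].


Take 1 from B
Take 3 from A
Take 22 from B
Take 44 from A
Take 49 from A
Take 86 from B

Merged: [1, 3, 22, 44, 49, 86, 93]


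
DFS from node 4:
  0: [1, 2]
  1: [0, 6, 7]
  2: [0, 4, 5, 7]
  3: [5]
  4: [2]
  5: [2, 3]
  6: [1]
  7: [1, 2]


Visit 4, push [2]
Visit 2, push [7, 5, 0]
Visit 0, push [1]
Visit 1, push [7, 6]
Visit 6, push []
Visit 7, push []
Visit 5, push [3]
Visit 3, push []

DFS order: [4, 2, 0, 1, 6, 7, 5, 3]


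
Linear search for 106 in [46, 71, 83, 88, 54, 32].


i=0: 46!=106
i=1: 71!=106
i=2: 83!=106
i=3: 88!=106
i=4: 54!=106
i=5: 32!=106

Not found, 6 comps


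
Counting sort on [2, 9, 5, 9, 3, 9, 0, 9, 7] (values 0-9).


Input: [2, 9, 5, 9, 3, 9, 0, 9, 7]
Counts: [1, 0, 1, 1, 0, 1, 0, 1, 0, 4]

Sorted: [0, 2, 3, 5, 7, 9, 9, 9, 9]


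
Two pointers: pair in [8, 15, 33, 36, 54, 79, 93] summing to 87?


lo=0(8)+hi=6(93)=101
lo=0(8)+hi=5(79)=87

Yes: 8+79=87


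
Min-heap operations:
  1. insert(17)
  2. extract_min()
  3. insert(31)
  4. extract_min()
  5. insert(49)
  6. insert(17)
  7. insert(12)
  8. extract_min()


insert(17) -> [17]
extract_min()->17, []
insert(31) -> [31]
extract_min()->31, []
insert(49) -> [49]
insert(17) -> [17, 49]
insert(12) -> [12, 49, 17]
extract_min()->12, [17, 49]

Final heap: [17, 49]


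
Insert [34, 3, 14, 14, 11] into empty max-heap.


Insert 34: [34]
Insert 3: [34, 3]
Insert 14: [34, 3, 14]
Insert 14: [34, 14, 14, 3]
Insert 11: [34, 14, 14, 3, 11]

Final heap: [34, 14, 14, 3, 11]


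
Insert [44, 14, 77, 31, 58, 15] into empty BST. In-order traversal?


Insert 44: root
Insert 14: L from 44
Insert 77: R from 44
Insert 31: L from 44 -> R from 14
Insert 58: R from 44 -> L from 77
Insert 15: L from 44 -> R from 14 -> L from 31

In-order: [14, 15, 31, 44, 58, 77]


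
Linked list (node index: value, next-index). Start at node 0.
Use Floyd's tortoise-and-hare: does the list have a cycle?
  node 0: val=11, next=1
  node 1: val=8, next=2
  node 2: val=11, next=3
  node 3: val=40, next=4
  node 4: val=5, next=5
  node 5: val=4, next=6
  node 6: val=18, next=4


Floyd's tortoise (slow, +1) and hare (fast, +2):
  init: slow=0, fast=0
  step 1: slow=1, fast=2
  step 2: slow=2, fast=4
  step 3: slow=3, fast=6
  step 4: slow=4, fast=5
  step 5: slow=5, fast=4
  step 6: slow=6, fast=6
  slow == fast at node 6: cycle detected

Cycle: yes


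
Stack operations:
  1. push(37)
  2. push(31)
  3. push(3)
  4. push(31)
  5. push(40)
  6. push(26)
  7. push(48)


push(37) -> [37]
push(31) -> [37, 31]
push(3) -> [37, 31, 3]
push(31) -> [37, 31, 3, 31]
push(40) -> [37, 31, 3, 31, 40]
push(26) -> [37, 31, 3, 31, 40, 26]
push(48) -> [37, 31, 3, 31, 40, 26, 48]

Final stack: [37, 31, 3, 31, 40, 26, 48]


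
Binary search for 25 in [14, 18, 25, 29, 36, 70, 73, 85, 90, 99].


Step 1: lo=0, hi=9, mid=4, val=36
Step 2: lo=0, hi=3, mid=1, val=18
Step 3: lo=2, hi=3, mid=2, val=25

Found at index 2


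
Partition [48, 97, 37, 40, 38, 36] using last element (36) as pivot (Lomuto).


Pivot: 36
Place pivot at 0: [36, 97, 37, 40, 38, 48]

Partitioned: [36, 97, 37, 40, 38, 48]


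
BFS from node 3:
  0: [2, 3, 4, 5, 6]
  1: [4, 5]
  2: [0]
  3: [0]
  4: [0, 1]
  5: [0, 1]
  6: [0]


Visit 3, enqueue [0]
Visit 0, enqueue [2, 4, 5, 6]
Visit 2, enqueue []
Visit 4, enqueue [1]
Visit 5, enqueue []
Visit 6, enqueue []
Visit 1, enqueue []

BFS order: [3, 0, 2, 4, 5, 6, 1]


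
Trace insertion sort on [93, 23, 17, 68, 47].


Initial: [93, 23, 17, 68, 47]
Insert 23: [23, 93, 17, 68, 47]
Insert 17: [17, 23, 93, 68, 47]
Insert 68: [17, 23, 68, 93, 47]
Insert 47: [17, 23, 47, 68, 93]

Sorted: [17, 23, 47, 68, 93]


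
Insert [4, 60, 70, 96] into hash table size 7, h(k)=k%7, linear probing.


Insert 4: h=4 -> slot 4
Insert 60: h=4, 1 probes -> slot 5
Insert 70: h=0 -> slot 0
Insert 96: h=5, 1 probes -> slot 6

Table: [70, None, None, None, 4, 60, 96]


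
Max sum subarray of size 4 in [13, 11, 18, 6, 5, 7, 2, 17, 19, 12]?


[0:4]: 48
[1:5]: 40
[2:6]: 36
[3:7]: 20
[4:8]: 31
[5:9]: 45
[6:10]: 50

Max: 50 at [6:10]


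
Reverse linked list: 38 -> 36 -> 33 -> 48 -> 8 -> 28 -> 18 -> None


Step 1: curr=38, set curr.next=prev(None) | reversed so far: 38
Step 2: curr=36, set curr.next=prev(38) | reversed so far: 36 -> 38
Step 3: curr=33, set curr.next=prev(36) | reversed so far: 33 -> 36 -> 38
Step 4: curr=48, set curr.next=prev(33) | reversed so far: 48 -> 33 -> 36 -> 38
Step 5: curr=8, set curr.next=prev(48) | reversed so far: 8 -> 48 -> 33 -> 36 -> 38
Step 6: curr=28, set curr.next=prev(8) | reversed so far: 28 -> 8 -> 48 -> 33 -> 36 -> 38
Step 7: curr=18, set curr.next=prev(28) | reversed so far: 18 -> 28 -> 8 -> 48 -> 33 -> 36 -> 38

18 -> 28 -> 8 -> 48 -> 33 -> 36 -> 38 -> None


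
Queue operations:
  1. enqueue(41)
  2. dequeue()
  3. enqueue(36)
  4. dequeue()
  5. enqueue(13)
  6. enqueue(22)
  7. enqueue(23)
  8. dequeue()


enqueue(41) -> [41]
dequeue()->41, []
enqueue(36) -> [36]
dequeue()->36, []
enqueue(13) -> [13]
enqueue(22) -> [13, 22]
enqueue(23) -> [13, 22, 23]
dequeue()->13, [22, 23]

Final queue: [22, 23]


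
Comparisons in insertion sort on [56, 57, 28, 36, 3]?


Algorithm: insertion sort
Input: [56, 57, 28, 36, 3]
Sorted: [3, 28, 36, 56, 57]

10


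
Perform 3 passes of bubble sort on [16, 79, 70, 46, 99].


Initial: [16, 79, 70, 46, 99]
Pass 1: [16, 70, 46, 79, 99] (2 swaps)
Pass 2: [16, 46, 70, 79, 99] (1 swaps)
Pass 3: [16, 46, 70, 79, 99] (0 swaps)

After 3 passes: [16, 46, 70, 79, 99]


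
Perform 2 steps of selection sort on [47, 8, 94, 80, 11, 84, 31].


Initial: [47, 8, 94, 80, 11, 84, 31]
Step 1: min=8 at 1
  Swap: [8, 47, 94, 80, 11, 84, 31]
Step 2: min=11 at 4
  Swap: [8, 11, 94, 80, 47, 84, 31]

After 2 steps: [8, 11, 94, 80, 47, 84, 31]


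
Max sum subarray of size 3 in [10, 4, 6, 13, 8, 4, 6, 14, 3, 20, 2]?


[0:3]: 20
[1:4]: 23
[2:5]: 27
[3:6]: 25
[4:7]: 18
[5:8]: 24
[6:9]: 23
[7:10]: 37
[8:11]: 25

Max: 37 at [7:10]


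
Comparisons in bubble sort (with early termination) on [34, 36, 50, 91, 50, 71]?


Algorithm: bubble sort (with early termination)
Input: [34, 36, 50, 91, 50, 71]
Sorted: [34, 36, 50, 50, 71, 91]

9


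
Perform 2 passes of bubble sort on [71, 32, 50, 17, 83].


Initial: [71, 32, 50, 17, 83]
Pass 1: [32, 50, 17, 71, 83] (3 swaps)
Pass 2: [32, 17, 50, 71, 83] (1 swaps)

After 2 passes: [32, 17, 50, 71, 83]


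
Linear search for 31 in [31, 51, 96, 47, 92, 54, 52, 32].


i=0: 31==31 found!

Found at 0, 1 comps


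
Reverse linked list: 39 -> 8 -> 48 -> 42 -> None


Step 1: curr=39, set curr.next=prev(None) | reversed so far: 39
Step 2: curr=8, set curr.next=prev(39) | reversed so far: 8 -> 39
Step 3: curr=48, set curr.next=prev(8) | reversed so far: 48 -> 8 -> 39
Step 4: curr=42, set curr.next=prev(48) | reversed so far: 42 -> 48 -> 8 -> 39

42 -> 48 -> 8 -> 39 -> None


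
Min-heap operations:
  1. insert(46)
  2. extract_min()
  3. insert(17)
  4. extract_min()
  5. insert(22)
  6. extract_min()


insert(46) -> [46]
extract_min()->46, []
insert(17) -> [17]
extract_min()->17, []
insert(22) -> [22]
extract_min()->22, []

Final heap: []
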